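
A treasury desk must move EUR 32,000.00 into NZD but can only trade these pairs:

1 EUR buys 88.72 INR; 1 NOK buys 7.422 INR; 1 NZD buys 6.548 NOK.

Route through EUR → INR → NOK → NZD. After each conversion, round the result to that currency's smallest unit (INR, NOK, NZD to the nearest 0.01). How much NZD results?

NZD 58,417.35

EUR 32,000.00 × 88.72 = INR 2,839,040.00
INR 2,839,040.00 ÷ 7.422 = NOK 382,516.84
NOK 382,516.84 ÷ 6.548 = NZD 58,417.35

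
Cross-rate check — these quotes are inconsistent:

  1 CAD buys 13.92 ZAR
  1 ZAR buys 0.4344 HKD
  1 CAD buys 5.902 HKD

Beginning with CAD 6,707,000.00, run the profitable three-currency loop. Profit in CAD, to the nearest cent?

Profit: CAD 164,604.46

Profitable loop is CAD → ZAR → HKD → CAD:
CAD 6,707,000.00 × 13.92 = ZAR 93,361,440.00
ZAR 93,361,440.00 × 0.4344 = HKD 40,556,209.54
HKD 40,556,209.54 ÷ 5.902 = CAD 6,871,604.46
Profit = CAD 6,871,604.46 − CAD 6,707,000.00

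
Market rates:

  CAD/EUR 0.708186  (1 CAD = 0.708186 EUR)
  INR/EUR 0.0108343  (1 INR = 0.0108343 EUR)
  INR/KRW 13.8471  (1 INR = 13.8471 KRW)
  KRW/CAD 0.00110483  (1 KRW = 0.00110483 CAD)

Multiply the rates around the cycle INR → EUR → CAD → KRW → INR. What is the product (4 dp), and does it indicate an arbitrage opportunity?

1.0000 (no arbitrage)

Around INR → EUR → CAD → KRW → INR: 1 × 0.0108343 ÷ 0.708186 ÷ 0.00110483 ÷ 13.8471 = 0.999998
Product ≈ 1 (deviation 0.000%, within rounding noise).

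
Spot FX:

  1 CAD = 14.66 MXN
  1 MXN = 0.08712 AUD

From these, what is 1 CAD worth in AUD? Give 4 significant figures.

CAD/AUD = 1.277

1 CAD × 14.66 = 14.66 MXN
14.66 MXN × 0.08712 = 1.27718 AUD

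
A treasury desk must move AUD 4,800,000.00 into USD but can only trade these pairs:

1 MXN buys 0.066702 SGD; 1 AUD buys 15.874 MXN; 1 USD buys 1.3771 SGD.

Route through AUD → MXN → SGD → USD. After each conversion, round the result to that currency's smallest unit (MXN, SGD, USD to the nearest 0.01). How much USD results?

AUD 4,800,000.00 × 15.874 = MXN 76,195,200.00
MXN 76,195,200.00 × 0.066702 = SGD 5,082,372.23
SGD 5,082,372.23 ÷ 1.3771 = USD 3,690,634.11

USD 3,690,634.11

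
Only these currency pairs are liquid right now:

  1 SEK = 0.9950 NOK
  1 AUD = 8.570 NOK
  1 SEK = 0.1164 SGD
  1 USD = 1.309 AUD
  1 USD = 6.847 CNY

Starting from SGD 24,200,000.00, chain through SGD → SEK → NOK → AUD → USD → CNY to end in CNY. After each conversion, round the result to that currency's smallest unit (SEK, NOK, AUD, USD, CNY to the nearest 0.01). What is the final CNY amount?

SGD 24,200,000.00 ÷ 0.1164 = SEK 207,903,780.07
SEK 207,903,780.07 × 0.9950 = NOK 206,864,261.17
NOK 206,864,261.17 ÷ 8.570 = AUD 24,138,186.83
AUD 24,138,186.83 ÷ 1.309 = USD 18,440,173.28
USD 18,440,173.28 × 6.847 = CNY 126,259,866.45

CNY 126,259,866.45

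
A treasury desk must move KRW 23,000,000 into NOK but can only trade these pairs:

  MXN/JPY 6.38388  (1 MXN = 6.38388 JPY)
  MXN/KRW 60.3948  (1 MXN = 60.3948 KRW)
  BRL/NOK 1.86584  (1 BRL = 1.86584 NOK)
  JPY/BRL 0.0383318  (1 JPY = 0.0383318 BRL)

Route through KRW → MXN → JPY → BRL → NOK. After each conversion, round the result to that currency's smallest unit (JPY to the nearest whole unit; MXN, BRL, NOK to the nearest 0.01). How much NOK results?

KRW 23,000,000 ÷ 60.3948 = MXN 380,827.49
MXN 380,827.49 × 6.38388 = JPY 2,431,157
JPY 2,431,157 × 0.0383318 = BRL 93,190.62
BRL 93,190.62 × 1.86584 = NOK 173,878.79

NOK 173,878.79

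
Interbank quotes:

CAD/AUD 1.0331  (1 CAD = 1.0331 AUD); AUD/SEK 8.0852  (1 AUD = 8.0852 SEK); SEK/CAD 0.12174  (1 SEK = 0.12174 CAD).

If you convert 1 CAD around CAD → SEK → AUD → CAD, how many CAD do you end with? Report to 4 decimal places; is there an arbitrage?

0.9834 (arbitrage exists)

Around CAD → SEK → AUD → CAD: 1 ÷ 0.12174 ÷ 8.0852 ÷ 1.0331 = 0.983408
Product < 1; profitable direction is CAD → AUD → SEK → CAD.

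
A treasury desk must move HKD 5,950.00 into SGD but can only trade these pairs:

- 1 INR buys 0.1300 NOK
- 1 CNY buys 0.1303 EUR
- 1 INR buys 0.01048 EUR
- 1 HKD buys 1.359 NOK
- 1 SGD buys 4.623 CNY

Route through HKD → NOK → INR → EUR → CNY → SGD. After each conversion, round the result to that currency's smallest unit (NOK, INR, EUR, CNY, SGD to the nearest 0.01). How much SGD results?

HKD 5,950.00 × 1.359 = NOK 8,086.05
NOK 8,086.05 ÷ 0.1300 = INR 62,200.38
INR 62,200.38 × 0.01048 = EUR 651.86
EUR 651.86 ÷ 0.1303 = CNY 5,002.76
CNY 5,002.76 ÷ 4.623 = SGD 1,082.15

SGD 1,082.15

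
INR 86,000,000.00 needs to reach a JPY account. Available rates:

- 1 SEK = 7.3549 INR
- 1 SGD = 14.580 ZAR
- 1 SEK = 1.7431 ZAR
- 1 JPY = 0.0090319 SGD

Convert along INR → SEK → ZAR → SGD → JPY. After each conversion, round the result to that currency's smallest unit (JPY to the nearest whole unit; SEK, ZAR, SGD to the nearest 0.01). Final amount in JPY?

INR 86,000,000.00 ÷ 7.3549 = SEK 11,692,885.02
SEK 11,692,885.02 × 1.7431 = ZAR 20,381,867.88
ZAR 20,381,867.88 ÷ 14.580 = SGD 1,397,933.33
SGD 1,397,933.33 ÷ 0.0090319 = JPY 154,777,326

JPY 154,777,326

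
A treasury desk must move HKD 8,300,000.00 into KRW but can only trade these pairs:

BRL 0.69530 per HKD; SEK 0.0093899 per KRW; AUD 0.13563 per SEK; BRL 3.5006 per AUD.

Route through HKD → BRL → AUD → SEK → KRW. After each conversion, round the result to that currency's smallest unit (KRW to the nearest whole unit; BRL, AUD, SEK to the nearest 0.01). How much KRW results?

HKD 8,300,000.00 × 0.69530 = BRL 5,770,990.00
BRL 5,770,990.00 ÷ 3.5006 = AUD 1,648,571.67
AUD 1,648,571.67 ÷ 0.13563 = SEK 12,154,919.04
SEK 12,154,919.04 ÷ 0.0093899 = KRW 1,294,467,357

KRW 1,294,467,357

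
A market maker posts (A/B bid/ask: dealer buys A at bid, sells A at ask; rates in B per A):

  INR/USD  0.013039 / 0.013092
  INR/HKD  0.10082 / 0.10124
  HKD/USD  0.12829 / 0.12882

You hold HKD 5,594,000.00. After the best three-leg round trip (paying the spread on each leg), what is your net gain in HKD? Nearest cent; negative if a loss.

Net result: HKD -1,173.90 (no profitable arbitrage after spreads)

Best loop HKD → INR → USD → HKD:
HKD 5,594,000.00 ÷ 0.10124 (buy INR at ask) = INR 55,254,839.98
INR 55,254,839.98 × 0.013039 (sell INR at bid) = USD 720,467.86
USD 720,467.86 ÷ 0.12882 (buy HKD at ask) = HKD 5,592,826.10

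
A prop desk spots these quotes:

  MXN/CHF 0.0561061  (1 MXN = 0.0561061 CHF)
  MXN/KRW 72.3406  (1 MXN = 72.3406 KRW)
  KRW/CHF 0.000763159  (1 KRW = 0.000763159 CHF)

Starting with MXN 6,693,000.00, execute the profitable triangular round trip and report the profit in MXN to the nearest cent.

Profit: MXN 108,955.24

Profitable loop is MXN → CHF → KRW → MXN:
MXN 6,693,000.00 × 0.0561061 = CHF 375,518.13
CHF 375,518.13 ÷ 0.000763159 = KRW 492,057,523
KRW 492,057,523 ÷ 72.3406 = MXN 6,801,955.24
Profit = MXN 6,801,955.24 − MXN 6,693,000.00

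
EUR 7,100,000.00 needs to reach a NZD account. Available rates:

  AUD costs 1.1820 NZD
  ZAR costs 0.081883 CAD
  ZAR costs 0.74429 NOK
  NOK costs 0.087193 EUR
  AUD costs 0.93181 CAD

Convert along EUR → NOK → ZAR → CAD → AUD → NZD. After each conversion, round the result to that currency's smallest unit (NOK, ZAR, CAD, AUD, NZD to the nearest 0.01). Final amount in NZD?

EUR 7,100,000.00 ÷ 0.087193 = NOK 81,428,555.04
NOK 81,428,555.04 ÷ 0.74429 = ZAR 109,404,338.42
ZAR 109,404,338.42 × 0.081883 = CAD 8,958,355.44
CAD 8,958,355.44 ÷ 0.93181 = AUD 9,613,929.28
AUD 9,613,929.28 × 1.1820 = NZD 11,363,664.41

NZD 11,363,664.41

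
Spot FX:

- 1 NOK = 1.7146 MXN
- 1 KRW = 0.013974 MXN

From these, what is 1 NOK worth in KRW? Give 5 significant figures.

1 NOK × 1.7146 = 1.7146 MXN
1.7146 MXN ÷ 0.013974 = 122.699 KRW

NOK/KRW = 122.70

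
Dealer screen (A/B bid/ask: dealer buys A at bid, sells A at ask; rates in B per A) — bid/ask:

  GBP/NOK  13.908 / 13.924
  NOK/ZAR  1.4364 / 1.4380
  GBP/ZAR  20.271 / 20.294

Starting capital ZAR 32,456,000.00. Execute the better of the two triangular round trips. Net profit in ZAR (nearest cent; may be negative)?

Net profit: ZAR 402,464.73

Best loop ZAR → NOK → GBP → ZAR:
ZAR 32,456,000.00 ÷ 1.4380 (buy NOK at ask) = NOK 22,570,236.44
NOK 22,570,236.44 ÷ 13.924 (buy GBP at ask) = GBP 1,620,959.24
GBP 1,620,959.24 × 20.271 (sell GBP at bid) = ZAR 32,858,464.73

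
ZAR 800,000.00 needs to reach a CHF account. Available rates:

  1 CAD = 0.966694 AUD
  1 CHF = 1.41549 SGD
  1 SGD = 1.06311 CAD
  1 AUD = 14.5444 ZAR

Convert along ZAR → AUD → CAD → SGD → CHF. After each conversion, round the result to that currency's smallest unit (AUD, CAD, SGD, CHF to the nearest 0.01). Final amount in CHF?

CHF 37,811.17

ZAR 800,000.00 ÷ 14.5444 = AUD 55,003.99
AUD 55,003.99 ÷ 0.966694 = CAD 56,899.07
CAD 56,899.07 ÷ 1.06311 = SGD 53,521.34
SGD 53,521.34 ÷ 1.41549 = CHF 37,811.17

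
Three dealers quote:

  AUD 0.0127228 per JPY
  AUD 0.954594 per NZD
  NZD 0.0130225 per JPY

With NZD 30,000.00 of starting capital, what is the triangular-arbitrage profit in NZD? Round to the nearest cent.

Profitable loop is NZD → JPY → AUD → NZD:
NZD 30,000.00 ÷ 0.0130225 = JPY 2,303,705
JPY 2,303,705 × 0.0127228 = AUD 29,309.58
AUD 29,309.58 ÷ 0.954594 = NZD 30,703.71
Profit = NZD 30,703.71 − NZD 30,000.00

Profit: NZD 703.71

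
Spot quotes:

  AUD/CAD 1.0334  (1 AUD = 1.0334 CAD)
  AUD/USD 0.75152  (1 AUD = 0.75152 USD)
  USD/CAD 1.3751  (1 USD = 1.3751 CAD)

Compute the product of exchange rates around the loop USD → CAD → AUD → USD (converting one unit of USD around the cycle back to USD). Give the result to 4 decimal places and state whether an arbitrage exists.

Around USD → CAD → AUD → USD: 1 × 1.3751 ÷ 1.0334 × 0.75152 = 1.000015
Product ≈ 1 (deviation 0.001%, within rounding noise).

1.0000 (no arbitrage)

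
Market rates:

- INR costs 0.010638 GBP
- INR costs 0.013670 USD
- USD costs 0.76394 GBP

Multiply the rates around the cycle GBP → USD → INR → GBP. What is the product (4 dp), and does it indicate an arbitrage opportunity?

Around GBP → USD → INR → GBP: 1 ÷ 0.76394 ÷ 0.013670 × 0.010638 = 1.018667
Product > 1; profitable direction is GBP → USD → INR → GBP.

1.0187 (arbitrage exists)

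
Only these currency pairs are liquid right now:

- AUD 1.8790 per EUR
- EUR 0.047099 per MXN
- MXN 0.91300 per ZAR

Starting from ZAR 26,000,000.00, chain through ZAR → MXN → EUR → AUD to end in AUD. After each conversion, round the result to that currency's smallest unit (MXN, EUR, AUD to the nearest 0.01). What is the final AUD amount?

AUD 2,100,789.76

ZAR 26,000,000.00 × 0.91300 = MXN 23,738,000.00
MXN 23,738,000.00 × 0.047099 = EUR 1,118,036.06
EUR 1,118,036.06 × 1.8790 = AUD 2,100,789.76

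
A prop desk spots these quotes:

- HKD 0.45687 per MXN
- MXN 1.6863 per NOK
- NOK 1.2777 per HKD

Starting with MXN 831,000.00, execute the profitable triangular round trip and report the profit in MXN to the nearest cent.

Profit: MXN 13,198.64

Profitable loop is MXN → NOK → HKD → MXN:
MXN 831,000.00 ÷ 1.6863 = NOK 492,794.88
NOK 492,794.88 ÷ 1.2777 = HKD 385,689.03
HKD 385,689.03 ÷ 0.45687 = MXN 844,198.64
Profit = MXN 844,198.64 − MXN 831,000.00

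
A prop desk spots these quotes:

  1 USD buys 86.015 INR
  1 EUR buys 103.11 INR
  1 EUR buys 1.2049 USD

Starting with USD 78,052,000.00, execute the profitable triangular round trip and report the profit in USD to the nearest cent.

Profitable loop is USD → INR → EUR → USD:
USD 78,052,000.00 × 86.015 = INR 6,713,642,780.00
INR 6,713,642,780.00 ÷ 103.11 = EUR 65,111,461.35
EUR 65,111,461.35 × 1.2049 = USD 78,452,799.78
Profit = USD 78,452,799.78 − USD 78,052,000.00

Profit: USD 400,799.78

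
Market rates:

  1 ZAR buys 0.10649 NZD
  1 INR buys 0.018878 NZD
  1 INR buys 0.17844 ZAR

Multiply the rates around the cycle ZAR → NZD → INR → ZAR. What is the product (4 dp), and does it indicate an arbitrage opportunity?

1.0066 (arbitrage exists)

Around ZAR → NZD → INR → ZAR: 1 × 0.10649 ÷ 0.018878 × 0.17844 = 1.006572
Product > 1; profitable direction is ZAR → NZD → INR → ZAR.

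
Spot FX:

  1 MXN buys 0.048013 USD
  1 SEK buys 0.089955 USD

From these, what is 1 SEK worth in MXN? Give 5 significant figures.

SEK/MXN = 1.8736

1 SEK × 0.089955 = 0.089955 USD
0.089955 USD ÷ 0.048013 = 1.87356 MXN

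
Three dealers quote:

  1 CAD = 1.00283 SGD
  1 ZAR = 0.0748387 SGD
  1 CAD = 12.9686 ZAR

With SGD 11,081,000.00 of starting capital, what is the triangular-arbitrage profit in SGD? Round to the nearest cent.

Profitable loop is SGD → ZAR → CAD → SGD:
SGD 11,081,000.00 ÷ 0.0748387 = ZAR 148,065,105.35
ZAR 148,065,105.35 ÷ 12.9686 = CAD 11,417,200.42
CAD 11,417,200.42 × 1.00283 = SGD 11,449,511.10
Profit = SGD 11,449,511.10 − SGD 11,081,000.00

Profit: SGD 368,511.10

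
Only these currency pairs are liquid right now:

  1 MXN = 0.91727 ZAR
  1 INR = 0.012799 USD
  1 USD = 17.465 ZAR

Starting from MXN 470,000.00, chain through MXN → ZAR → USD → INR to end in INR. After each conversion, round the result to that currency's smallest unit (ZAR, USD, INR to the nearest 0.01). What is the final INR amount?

INR 1,928,636.61

MXN 470,000.00 × 0.91727 = ZAR 431,116.90
ZAR 431,116.90 ÷ 17.465 = USD 24,684.62
USD 24,684.62 ÷ 0.012799 = INR 1,928,636.61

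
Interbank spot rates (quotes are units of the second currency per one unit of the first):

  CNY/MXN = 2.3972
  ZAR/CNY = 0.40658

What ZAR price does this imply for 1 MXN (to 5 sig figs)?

MXN/ZAR = 1.0260

1 MXN ÷ 2.3972 = 0.417153 CNY
0.417153 CNY ÷ 0.40658 = 1.02601 ZAR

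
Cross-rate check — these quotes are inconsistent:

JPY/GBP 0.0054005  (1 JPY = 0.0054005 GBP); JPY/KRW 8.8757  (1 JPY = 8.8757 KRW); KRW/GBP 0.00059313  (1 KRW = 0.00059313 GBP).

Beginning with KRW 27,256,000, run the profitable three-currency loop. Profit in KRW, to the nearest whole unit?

Profitable loop is KRW → JPY → GBP → KRW:
KRW 27,256,000 ÷ 8.8757 = JPY 3,070,856
JPY 3,070,856 × 0.0054005 = GBP 16,584.16
GBP 16,584.16 ÷ 0.00059313 = KRW 27,960,413
Profit = KRW 27,960,413 − KRW 27,256,000

Profit: KRW 704,413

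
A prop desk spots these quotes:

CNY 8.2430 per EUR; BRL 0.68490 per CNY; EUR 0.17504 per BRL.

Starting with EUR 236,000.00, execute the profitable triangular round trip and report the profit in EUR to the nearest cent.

Profitable loop is EUR → BRL → CNY → EUR:
EUR 236,000.00 ÷ 0.17504 = BRL 1,348,263.25
BRL 1,348,263.25 ÷ 0.68490 = CNY 1,968,554.90
CNY 1,968,554.90 ÷ 8.2430 = EUR 238,815.35
Profit = EUR 238,815.35 − EUR 236,000.00

Profit: EUR 2,815.35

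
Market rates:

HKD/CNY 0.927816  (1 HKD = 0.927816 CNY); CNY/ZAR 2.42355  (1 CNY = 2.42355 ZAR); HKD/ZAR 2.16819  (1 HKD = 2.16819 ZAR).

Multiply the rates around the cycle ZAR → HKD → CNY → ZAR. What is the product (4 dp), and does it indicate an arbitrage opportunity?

Around ZAR → HKD → CNY → ZAR: 1 ÷ 2.16819 × 0.927816 × 2.42355 = 1.037090
Product > 1; profitable direction is ZAR → HKD → CNY → ZAR.

1.0371 (arbitrage exists)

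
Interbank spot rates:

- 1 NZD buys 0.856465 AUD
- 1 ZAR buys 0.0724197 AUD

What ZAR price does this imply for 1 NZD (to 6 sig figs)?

1 NZD × 0.856465 = 0.856465 AUD
0.856465 AUD ÷ 0.0724197 = 11.8264 ZAR

NZD/ZAR = 11.8264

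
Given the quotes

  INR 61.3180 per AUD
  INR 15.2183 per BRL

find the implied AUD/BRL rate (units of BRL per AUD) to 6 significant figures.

1 AUD × 61.3180 = 61.318 INR
61.318 INR ÷ 15.2183 = 4.02923 BRL

AUD/BRL = 4.02923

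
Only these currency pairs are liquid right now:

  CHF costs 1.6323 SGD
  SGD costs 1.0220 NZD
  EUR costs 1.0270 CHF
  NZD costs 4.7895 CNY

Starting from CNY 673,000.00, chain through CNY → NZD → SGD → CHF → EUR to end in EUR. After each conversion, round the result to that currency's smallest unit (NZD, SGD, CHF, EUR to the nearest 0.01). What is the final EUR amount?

CNY 673,000.00 ÷ 4.7895 = NZD 140,515.71
NZD 140,515.71 ÷ 1.0220 = SGD 137,490.91
SGD 137,490.91 ÷ 1.6323 = CHF 84,231.40
CHF 84,231.40 ÷ 1.0270 = EUR 82,016.94

EUR 82,016.94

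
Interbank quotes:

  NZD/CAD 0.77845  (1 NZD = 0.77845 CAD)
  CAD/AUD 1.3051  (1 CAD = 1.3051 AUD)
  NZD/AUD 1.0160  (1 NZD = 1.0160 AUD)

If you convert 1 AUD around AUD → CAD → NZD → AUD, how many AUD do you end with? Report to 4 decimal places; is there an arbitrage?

1.0000 (no arbitrage)

Around AUD → CAD → NZD → AUD: 1 ÷ 1.3051 ÷ 0.77845 × 1.0160 = 1.000044
Product ≈ 1 (deviation 0.004%, within rounding noise).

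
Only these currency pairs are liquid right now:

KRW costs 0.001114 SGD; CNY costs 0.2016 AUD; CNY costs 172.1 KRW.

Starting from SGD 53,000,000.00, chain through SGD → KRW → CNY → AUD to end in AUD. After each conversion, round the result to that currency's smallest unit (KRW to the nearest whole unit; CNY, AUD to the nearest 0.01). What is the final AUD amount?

SGD 53,000,000.00 ÷ 0.001114 = KRW 47,576,301,616
KRW 47,576,301,616 ÷ 172.1 = CNY 276,445,680.51
CNY 276,445,680.51 × 0.2016 = AUD 55,731,449.19

AUD 55,731,449.19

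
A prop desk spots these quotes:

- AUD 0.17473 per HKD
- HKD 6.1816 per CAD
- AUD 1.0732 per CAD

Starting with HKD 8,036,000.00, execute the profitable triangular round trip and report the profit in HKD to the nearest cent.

Profit: HKD 51,748.55

Profitable loop is HKD → AUD → CAD → HKD:
HKD 8,036,000.00 × 0.17473 = AUD 1,404,130.28
AUD 1,404,130.28 ÷ 1.0732 = CAD 1,308,358.44
CAD 1,308,358.44 × 6.1816 = HKD 8,087,748.55
Profit = HKD 8,087,748.55 − HKD 8,036,000.00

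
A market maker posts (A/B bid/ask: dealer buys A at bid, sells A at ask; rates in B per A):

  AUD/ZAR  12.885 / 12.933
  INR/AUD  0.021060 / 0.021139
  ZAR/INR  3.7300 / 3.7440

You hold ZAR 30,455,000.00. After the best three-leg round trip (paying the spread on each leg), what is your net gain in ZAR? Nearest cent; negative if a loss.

Best loop ZAR → INR → AUD → ZAR:
ZAR 30,455,000.00 × 3.7300 (sell ZAR at bid) = INR 113,597,150.00
INR 113,597,150.00 × 0.021060 (sell INR at bid) = AUD 2,392,355.98
AUD 2,392,355.98 × 12.885 (sell AUD at bid) = ZAR 30,825,506.79

Net profit: ZAR 370,506.79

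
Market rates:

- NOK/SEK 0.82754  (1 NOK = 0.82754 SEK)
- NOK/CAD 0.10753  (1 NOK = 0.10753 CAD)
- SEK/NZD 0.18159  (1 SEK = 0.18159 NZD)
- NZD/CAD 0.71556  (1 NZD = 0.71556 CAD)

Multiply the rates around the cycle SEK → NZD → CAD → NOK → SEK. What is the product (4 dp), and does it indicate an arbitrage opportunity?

1.0000 (no arbitrage)

Around SEK → NZD → CAD → NOK → SEK: 1 × 0.18159 × 0.71556 ÷ 0.10753 × 0.82754 = 0.999994
Product ≈ 1 (deviation 0.001%, within rounding noise).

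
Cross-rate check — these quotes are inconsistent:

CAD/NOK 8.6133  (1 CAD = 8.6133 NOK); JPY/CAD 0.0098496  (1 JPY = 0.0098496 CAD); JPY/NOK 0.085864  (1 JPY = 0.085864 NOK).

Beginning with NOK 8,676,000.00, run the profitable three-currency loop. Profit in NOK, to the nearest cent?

Profitable loop is NOK → CAD → JPY → NOK:
NOK 8,676,000.00 ÷ 8.6133 = CAD 1,007,279.44
CAD 1,007,279.44 ÷ 0.0098496 = JPY 102,266,025
JPY 102,266,025 × 0.085864 = NOK 8,780,969.97
Profit = NOK 8,780,969.97 − NOK 8,676,000.00

Profit: NOK 104,969.97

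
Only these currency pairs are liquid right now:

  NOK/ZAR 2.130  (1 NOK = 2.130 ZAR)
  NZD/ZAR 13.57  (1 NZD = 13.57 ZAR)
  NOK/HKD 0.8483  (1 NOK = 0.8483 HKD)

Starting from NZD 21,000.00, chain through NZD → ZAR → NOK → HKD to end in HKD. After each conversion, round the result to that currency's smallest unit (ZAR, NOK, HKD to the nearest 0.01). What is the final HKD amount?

HKD 113,492.98

NZD 21,000.00 × 13.57 = ZAR 284,970.00
ZAR 284,970.00 ÷ 2.130 = NOK 133,788.73
NOK 133,788.73 × 0.8483 = HKD 113,492.98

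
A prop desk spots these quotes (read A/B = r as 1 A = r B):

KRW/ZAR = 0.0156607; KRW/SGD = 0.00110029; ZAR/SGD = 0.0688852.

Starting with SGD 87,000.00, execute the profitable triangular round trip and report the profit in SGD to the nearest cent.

Profitable loop is SGD → ZAR → KRW → SGD:
SGD 87,000.00 ÷ 0.0688852 = ZAR 1,262,970.86
ZAR 1,262,970.86 ÷ 0.0156607 = KRW 80,645,875
KRW 80,645,875 × 0.00110029 = SGD 88,733.85
Profit = SGD 88,733.85 − SGD 87,000.00

Profit: SGD 1,733.85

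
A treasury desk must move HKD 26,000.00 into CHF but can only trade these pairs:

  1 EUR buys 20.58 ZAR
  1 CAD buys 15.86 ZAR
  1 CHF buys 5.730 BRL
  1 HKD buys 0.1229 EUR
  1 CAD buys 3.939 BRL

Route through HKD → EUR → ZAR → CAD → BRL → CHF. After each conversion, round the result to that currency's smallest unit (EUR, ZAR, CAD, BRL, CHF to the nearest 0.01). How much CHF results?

CHF 2,850.35

HKD 26,000.00 × 0.1229 = EUR 3,195.40
EUR 3,195.40 × 20.58 = ZAR 65,761.33
ZAR 65,761.33 ÷ 15.86 = CAD 4,146.36
CAD 4,146.36 × 3.939 = BRL 16,332.51
BRL 16,332.51 ÷ 5.730 = CHF 2,850.35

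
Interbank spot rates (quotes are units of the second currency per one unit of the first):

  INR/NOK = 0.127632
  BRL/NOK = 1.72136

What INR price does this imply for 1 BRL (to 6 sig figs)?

BRL/INR = 13.4869

1 BRL × 1.72136 = 1.72136 NOK
1.72136 NOK ÷ 0.127632 = 13.4869 INR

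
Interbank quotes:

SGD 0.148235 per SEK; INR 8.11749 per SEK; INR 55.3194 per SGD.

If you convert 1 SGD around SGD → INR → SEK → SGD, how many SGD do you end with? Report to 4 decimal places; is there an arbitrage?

Around SGD → INR → SEK → SGD: 1 × 55.3194 ÷ 8.11749 × 0.148235 = 1.010198
Product > 1; profitable direction is SGD → INR → SEK → SGD.

1.0102 (arbitrage exists)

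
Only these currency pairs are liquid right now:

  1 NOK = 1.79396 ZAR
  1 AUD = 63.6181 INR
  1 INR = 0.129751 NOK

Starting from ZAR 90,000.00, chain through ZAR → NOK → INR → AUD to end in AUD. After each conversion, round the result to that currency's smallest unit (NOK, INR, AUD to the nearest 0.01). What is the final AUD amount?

AUD 6,077.69

ZAR 90,000.00 ÷ 1.79396 = NOK 50,168.34
NOK 50,168.34 ÷ 0.129751 = INR 386,650.89
INR 386,650.89 ÷ 63.6181 = AUD 6,077.69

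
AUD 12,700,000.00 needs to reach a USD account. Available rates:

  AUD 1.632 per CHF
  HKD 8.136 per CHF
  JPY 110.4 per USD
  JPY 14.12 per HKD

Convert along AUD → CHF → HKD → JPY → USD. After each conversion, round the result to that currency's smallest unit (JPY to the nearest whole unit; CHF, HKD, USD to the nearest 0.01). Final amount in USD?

AUD 12,700,000.00 ÷ 1.632 = CHF 7,781,862.75
CHF 7,781,862.75 × 8.136 = HKD 63,313,235.33
HKD 63,313,235.33 × 14.12 = JPY 893,982,883
JPY 893,982,883 ÷ 110.4 = USD 8,097,671.04

USD 8,097,671.04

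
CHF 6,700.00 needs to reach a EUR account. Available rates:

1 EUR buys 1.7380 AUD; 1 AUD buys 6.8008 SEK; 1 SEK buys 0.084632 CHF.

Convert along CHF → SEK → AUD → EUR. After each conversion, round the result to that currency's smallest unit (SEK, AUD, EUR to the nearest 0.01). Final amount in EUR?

CHF 6,700.00 ÷ 0.084632 = SEK 79,166.27
SEK 79,166.27 ÷ 6.8008 = AUD 11,640.73
AUD 11,640.73 ÷ 1.7380 = EUR 6,697.77

EUR 6,697.77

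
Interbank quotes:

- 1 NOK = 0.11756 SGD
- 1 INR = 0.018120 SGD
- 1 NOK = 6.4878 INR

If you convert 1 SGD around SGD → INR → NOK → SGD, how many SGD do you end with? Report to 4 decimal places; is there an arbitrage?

1.0000 (no arbitrage)

Around SGD → INR → NOK → SGD: 1 ÷ 0.018120 ÷ 6.4878 × 0.11756 = 1.000009
Product ≈ 1 (deviation 0.001%, within rounding noise).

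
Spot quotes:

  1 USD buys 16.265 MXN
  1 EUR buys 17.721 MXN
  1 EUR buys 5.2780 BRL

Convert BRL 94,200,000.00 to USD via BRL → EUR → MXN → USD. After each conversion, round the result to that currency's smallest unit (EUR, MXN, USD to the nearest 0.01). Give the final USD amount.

USD 19,445,345.99

BRL 94,200,000.00 ÷ 5.2780 = EUR 17,847,669.57
EUR 17,847,669.57 × 17.721 = MXN 316,278,552.45
MXN 316,278,552.45 ÷ 16.265 = USD 19,445,345.99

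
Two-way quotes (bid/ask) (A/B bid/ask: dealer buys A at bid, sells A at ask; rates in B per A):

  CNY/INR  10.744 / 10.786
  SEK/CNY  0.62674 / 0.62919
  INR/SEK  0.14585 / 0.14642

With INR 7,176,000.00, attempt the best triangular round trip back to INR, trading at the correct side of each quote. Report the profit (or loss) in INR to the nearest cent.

Best loop INR → CNY → SEK → INR:
INR 7,176,000.00 ÷ 10.786 (buy CNY at ask) = CNY 665,306.88
CNY 665,306.88 ÷ 0.62919 (buy SEK at ask) = SEK 1,057,402.18
SEK 1,057,402.18 ÷ 0.14642 (buy INR at ask) = INR 7,221,705.93

Net profit: INR 45,705.93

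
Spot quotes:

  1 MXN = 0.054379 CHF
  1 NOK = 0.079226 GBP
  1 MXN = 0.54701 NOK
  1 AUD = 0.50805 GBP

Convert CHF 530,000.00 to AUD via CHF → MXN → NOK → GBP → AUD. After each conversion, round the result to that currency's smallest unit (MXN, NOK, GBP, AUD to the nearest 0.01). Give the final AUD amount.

CHF 530,000.00 ÷ 0.054379 = MXN 9,746,409.46
MXN 9,746,409.46 × 0.54701 = NOK 5,331,383.44
NOK 5,331,383.44 × 0.079226 = GBP 422,384.18
GBP 422,384.18 ÷ 0.50805 = AUD 831,383.09

AUD 831,383.09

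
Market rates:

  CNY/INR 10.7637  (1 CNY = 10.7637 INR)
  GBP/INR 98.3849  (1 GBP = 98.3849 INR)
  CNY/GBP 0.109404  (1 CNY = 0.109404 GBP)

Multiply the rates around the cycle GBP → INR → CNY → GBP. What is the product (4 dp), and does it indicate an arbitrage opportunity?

1.0000 (no arbitrage)

Around GBP → INR → CNY → GBP: 1 × 98.3849 ÷ 10.7637 × 0.109404 = 1.000000
Product ≈ 1 (deviation 0.000%, within rounding noise).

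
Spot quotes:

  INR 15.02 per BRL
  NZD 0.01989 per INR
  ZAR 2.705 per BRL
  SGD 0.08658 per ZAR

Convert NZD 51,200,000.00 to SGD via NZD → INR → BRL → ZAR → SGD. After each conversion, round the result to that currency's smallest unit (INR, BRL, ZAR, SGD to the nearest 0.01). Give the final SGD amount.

NZD 51,200,000.00 ÷ 0.01989 = INR 2,574,157,868.28
INR 2,574,157,868.28 ÷ 15.02 = BRL 171,382,015.20
BRL 171,382,015.20 × 2.705 = ZAR 463,588,351.12
ZAR 463,588,351.12 × 0.08658 = SGD 40,137,479.44

SGD 40,137,479.44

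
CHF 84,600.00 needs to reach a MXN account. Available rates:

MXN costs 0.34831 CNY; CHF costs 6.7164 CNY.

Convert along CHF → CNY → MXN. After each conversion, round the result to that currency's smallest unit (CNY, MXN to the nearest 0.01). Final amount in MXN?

MXN 1,631,326.81

CHF 84,600.00 × 6.7164 = CNY 568,207.44
CNY 568,207.44 ÷ 0.34831 = MXN 1,631,326.81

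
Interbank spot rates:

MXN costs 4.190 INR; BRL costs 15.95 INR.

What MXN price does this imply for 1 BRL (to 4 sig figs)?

BRL/MXN = 3.807

1 BRL × 15.95 = 15.95 INR
15.95 INR ÷ 4.190 = 3.80668 MXN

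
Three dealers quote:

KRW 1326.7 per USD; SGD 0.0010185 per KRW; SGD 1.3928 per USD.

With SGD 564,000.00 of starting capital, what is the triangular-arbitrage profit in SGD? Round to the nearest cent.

Profitable loop is SGD → KRW → USD → SGD:
SGD 564,000.00 ÷ 0.0010185 = KRW 553,755,523
KRW 553,755,523 ÷ 1326.7 = USD 417,393.17
USD 417,393.17 × 1.3928 = SGD 581,345.21
Profit = SGD 581,345.21 − SGD 564,000.00

Profit: SGD 17,345.21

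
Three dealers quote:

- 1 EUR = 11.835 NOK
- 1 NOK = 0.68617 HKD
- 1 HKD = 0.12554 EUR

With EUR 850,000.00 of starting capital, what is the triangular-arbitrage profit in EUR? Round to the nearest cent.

Profitable loop is EUR → NOK → HKD → EUR:
EUR 850,000.00 × 11.835 = NOK 10,059,750.00
NOK 10,059,750.00 × 0.68617 = HKD 6,902,698.66
HKD 6,902,698.66 × 0.12554 = EUR 866,564.79
Profit = EUR 866,564.79 − EUR 850,000.00

Profit: EUR 16,564.79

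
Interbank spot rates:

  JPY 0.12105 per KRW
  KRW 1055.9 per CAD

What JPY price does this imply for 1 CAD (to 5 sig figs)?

1 CAD × 1055.9 = 1055.9 KRW
1055.9 KRW × 0.12105 = 127.817 JPY

CAD/JPY = 127.82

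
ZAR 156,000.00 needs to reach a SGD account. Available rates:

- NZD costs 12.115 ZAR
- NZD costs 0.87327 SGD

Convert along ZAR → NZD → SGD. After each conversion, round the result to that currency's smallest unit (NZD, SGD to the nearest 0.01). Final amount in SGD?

SGD 11,244.75

ZAR 156,000.00 ÷ 12.115 = NZD 12,876.60
NZD 12,876.60 × 0.87327 = SGD 11,244.75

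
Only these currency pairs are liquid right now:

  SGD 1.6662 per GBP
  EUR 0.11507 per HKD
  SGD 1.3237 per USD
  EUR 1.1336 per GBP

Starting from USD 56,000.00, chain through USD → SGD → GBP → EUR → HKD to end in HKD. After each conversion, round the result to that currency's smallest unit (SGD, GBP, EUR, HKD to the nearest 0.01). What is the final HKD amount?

HKD 438,276.53

USD 56,000.00 × 1.3237 = SGD 74,127.20
SGD 74,127.20 ÷ 1.6662 = GBP 44,488.78
GBP 44,488.78 × 1.1336 = EUR 50,432.48
EUR 50,432.48 ÷ 0.11507 = HKD 438,276.53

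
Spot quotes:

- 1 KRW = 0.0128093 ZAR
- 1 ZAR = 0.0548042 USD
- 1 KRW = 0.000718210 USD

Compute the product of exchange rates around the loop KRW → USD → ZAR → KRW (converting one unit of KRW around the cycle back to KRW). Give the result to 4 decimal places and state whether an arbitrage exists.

Around KRW → USD → ZAR → KRW: 1 × 0.000718210 ÷ 0.0548042 ÷ 0.0128093 = 1.023086
Product > 1; profitable direction is KRW → USD → ZAR → KRW.

1.0231 (arbitrage exists)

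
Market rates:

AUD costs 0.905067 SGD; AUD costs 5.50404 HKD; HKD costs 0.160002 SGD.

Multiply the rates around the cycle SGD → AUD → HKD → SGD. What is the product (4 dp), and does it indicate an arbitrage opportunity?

Around SGD → AUD → HKD → SGD: 1 ÷ 0.905067 × 5.50404 × 0.160002 = 0.973030
Product < 1; profitable direction is SGD → HKD → AUD → SGD.

0.9730 (arbitrage exists)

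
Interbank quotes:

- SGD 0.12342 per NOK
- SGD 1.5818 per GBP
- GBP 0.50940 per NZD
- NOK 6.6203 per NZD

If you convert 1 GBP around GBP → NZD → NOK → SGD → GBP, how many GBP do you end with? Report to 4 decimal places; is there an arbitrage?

Around GBP → NZD → NOK → SGD → GBP: 1 ÷ 0.50940 × 6.6203 × 0.12342 ÷ 1.5818 = 1.014034
Product > 1; profitable direction is GBP → NZD → NOK → SGD → GBP.

1.0140 (arbitrage exists)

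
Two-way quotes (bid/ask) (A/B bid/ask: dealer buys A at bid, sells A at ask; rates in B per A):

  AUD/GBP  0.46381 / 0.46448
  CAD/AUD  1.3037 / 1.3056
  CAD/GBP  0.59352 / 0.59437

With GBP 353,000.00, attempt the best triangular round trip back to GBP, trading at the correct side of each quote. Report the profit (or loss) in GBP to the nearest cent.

Net profit: GBP 6,116.70

Best loop GBP → CAD → AUD → GBP:
GBP 353,000.00 ÷ 0.59437 (buy CAD at ask) = CAD 593,906.15
CAD 593,906.15 × 1.3037 (sell CAD at bid) = AUD 774,275.45
AUD 774,275.45 × 0.46381 (sell AUD at bid) = GBP 359,116.70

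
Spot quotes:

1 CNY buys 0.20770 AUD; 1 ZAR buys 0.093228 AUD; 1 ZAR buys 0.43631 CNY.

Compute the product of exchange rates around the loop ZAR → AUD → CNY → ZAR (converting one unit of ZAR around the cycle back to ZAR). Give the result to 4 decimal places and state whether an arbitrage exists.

1.0288 (arbitrage exists)

Around ZAR → AUD → CNY → ZAR: 1 × 0.093228 ÷ 0.20770 ÷ 0.43631 = 1.028762
Product > 1; profitable direction is ZAR → AUD → CNY → ZAR.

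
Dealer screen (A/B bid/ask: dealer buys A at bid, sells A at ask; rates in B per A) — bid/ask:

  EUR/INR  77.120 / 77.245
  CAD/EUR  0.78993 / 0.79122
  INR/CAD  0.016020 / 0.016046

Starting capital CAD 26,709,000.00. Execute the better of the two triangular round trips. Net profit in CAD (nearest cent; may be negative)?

Net profit: CAD 525,738.28

Best loop CAD → INR → EUR → CAD:
CAD 26,709,000.00 ÷ 0.016046 (buy INR at ask) = INR 1,664,526,984.92
INR 1,664,526,984.92 ÷ 77.245 (buy EUR at ask) = EUR 21,548,669.62
EUR 21,548,669.62 ÷ 0.79122 (buy CAD at ask) = CAD 27,234,738.28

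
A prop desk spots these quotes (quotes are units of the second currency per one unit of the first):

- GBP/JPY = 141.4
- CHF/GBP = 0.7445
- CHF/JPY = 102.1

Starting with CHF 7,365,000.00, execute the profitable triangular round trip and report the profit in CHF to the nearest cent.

Profit: CHF 228,834.37

Profitable loop is CHF → GBP → JPY → CHF:
CHF 7,365,000.00 × 0.7445 = GBP 5,483,242.50
GBP 5,483,242.50 × 141.4 = JPY 775,330,490
JPY 775,330,490 ÷ 102.1 = CHF 7,593,834.37
Profit = CHF 7,593,834.37 − CHF 7,365,000.00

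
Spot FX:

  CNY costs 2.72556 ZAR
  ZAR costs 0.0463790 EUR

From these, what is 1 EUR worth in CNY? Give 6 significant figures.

EUR/CNY = 7.91084

1 EUR ÷ 0.0463790 = 21.5615 ZAR
21.5615 ZAR ÷ 2.72556 = 7.91084 CNY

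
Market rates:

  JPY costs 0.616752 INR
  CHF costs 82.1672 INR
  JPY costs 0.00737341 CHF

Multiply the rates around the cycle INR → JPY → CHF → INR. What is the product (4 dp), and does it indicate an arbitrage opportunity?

Around INR → JPY → CHF → INR: 1 ÷ 0.616752 × 0.00737341 × 82.1672 = 0.982328
Product < 1; profitable direction is INR → CHF → JPY → INR.

0.9823 (arbitrage exists)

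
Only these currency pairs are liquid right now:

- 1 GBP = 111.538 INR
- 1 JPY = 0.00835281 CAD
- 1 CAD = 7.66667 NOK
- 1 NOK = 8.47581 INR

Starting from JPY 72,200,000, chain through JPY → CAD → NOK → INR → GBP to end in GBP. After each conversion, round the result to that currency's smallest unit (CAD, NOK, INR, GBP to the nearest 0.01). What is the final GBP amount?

JPY 72,200,000 × 0.00835281 = CAD 603,072.88
CAD 603,072.88 × 7.66667 = NOK 4,623,560.76
NOK 4,623,560.76 × 8.47581 = INR 39,188,422.53
INR 39,188,422.53 ÷ 111.538 = GBP 351,345.93

GBP 351,345.93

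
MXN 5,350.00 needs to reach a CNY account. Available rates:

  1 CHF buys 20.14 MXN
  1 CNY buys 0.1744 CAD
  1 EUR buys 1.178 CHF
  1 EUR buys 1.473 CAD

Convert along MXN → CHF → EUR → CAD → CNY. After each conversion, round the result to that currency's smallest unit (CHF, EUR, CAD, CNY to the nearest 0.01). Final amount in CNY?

MXN 5,350.00 ÷ 20.14 = CHF 265.64
CHF 265.64 ÷ 1.178 = EUR 225.50
EUR 225.50 × 1.473 = CAD 332.16
CAD 332.16 ÷ 0.1744 = CNY 1,904.59

CNY 1,904.59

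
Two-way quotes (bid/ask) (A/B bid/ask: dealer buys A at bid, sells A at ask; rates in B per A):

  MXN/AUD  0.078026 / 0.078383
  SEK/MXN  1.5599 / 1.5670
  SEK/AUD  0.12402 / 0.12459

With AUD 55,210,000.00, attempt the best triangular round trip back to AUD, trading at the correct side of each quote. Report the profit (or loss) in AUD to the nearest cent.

Best loop AUD → MXN → SEK → AUD:
AUD 55,210,000.00 ÷ 0.078383 (buy MXN at ask) = MXN 704,361,915.21
MXN 704,361,915.21 ÷ 1.5670 (buy SEK at ask) = SEK 449,497,074.16
SEK 449,497,074.16 × 0.12402 (sell SEK at bid) = AUD 55,746,627.14

Net profit: AUD 536,627.14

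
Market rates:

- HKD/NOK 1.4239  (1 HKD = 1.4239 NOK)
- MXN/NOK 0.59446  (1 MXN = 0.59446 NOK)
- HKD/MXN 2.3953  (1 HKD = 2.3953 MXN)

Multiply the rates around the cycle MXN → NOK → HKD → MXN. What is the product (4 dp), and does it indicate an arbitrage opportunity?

1.0000 (no arbitrage)

Around MXN → NOK → HKD → MXN: 1 × 0.59446 ÷ 1.4239 × 2.3953 = 1.000007
Product ≈ 1 (deviation 0.001%, within rounding noise).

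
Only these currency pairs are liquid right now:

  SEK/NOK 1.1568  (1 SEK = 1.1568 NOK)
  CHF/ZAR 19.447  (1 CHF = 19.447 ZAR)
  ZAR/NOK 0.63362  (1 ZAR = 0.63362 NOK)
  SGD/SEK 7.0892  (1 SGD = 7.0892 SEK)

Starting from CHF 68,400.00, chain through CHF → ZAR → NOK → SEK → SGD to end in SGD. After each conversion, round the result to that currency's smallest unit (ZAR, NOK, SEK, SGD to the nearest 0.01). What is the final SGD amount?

SGD 102,773.72

CHF 68,400.00 × 19.447 = ZAR 1,330,174.80
ZAR 1,330,174.80 × 0.63362 = NOK 842,825.36
NOK 842,825.36 ÷ 1.1568 = SEK 728,583.47
SEK 728,583.47 ÷ 7.0892 = SGD 102,773.72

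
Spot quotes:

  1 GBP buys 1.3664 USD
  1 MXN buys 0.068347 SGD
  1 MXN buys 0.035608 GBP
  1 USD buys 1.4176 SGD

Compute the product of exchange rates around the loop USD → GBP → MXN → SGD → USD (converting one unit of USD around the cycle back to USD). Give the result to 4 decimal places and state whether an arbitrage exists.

Around USD → GBP → MXN → SGD → USD: 1 ÷ 1.3664 ÷ 0.035608 × 0.068347 ÷ 1.4176 = 0.990924
Product < 1; profitable direction is USD → SGD → MXN → GBP → USD.

0.9909 (arbitrage exists)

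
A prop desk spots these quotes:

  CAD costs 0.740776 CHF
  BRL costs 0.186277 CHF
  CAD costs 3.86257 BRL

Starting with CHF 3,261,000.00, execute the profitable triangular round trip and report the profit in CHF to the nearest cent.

Profitable loop is CHF → BRL → CAD → CHF:
CHF 3,261,000.00 ÷ 0.186277 = BRL 17,506,187.02
BRL 17,506,187.02 ÷ 3.86257 = CAD 4,532,264.02
CAD 4,532,264.02 × 0.740776 = CHF 3,357,392.41
Profit = CHF 3,357,392.41 − CHF 3,261,000.00

Profit: CHF 96,392.41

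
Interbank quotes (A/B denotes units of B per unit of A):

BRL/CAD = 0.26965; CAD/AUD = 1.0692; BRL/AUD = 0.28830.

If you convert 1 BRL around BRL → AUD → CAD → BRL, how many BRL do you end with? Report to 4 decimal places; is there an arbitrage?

Around BRL → AUD → CAD → BRL: 1 × 0.28830 ÷ 1.0692 ÷ 0.26965 = 0.999966
Product ≈ 1 (deviation 0.003%, within rounding noise).

1.0000 (no arbitrage)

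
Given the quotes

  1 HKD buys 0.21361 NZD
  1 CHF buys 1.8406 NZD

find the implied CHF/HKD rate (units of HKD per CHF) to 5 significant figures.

CHF/HKD = 8.6166

1 CHF × 1.8406 = 1.8406 NZD
1.8406 NZD ÷ 0.21361 = 8.61664 HKD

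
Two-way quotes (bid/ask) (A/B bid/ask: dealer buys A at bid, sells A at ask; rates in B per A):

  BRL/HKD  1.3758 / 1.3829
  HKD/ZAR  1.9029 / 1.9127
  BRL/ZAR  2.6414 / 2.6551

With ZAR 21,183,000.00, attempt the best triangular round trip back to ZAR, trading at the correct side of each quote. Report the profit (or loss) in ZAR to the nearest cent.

Best loop ZAR → HKD → BRL → ZAR:
ZAR 21,183,000.00 ÷ 1.9127 (buy HKD at ask) = HKD 11,074,920.27
HKD 11,074,920.27 ÷ 1.3829 (buy BRL at ask) = BRL 8,008,475.14
BRL 8,008,475.14 × 2.6414 (sell BRL at bid) = ZAR 21,153,586.23

Net result: ZAR -29,413.77 (no profitable arbitrage after spreads)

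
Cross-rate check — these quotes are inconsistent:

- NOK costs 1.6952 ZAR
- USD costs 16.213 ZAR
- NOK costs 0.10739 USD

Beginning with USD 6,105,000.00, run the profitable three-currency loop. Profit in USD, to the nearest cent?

Profitable loop is USD → ZAR → NOK → USD:
USD 6,105,000.00 × 16.213 = ZAR 98,980,365.00
ZAR 98,980,365.00 ÷ 1.6952 = NOK 58,388,606.06
NOK 58,388,606.06 × 0.10739 = USD 6,270,352.41
Profit = USD 6,270,352.41 − USD 6,105,000.00

Profit: USD 165,352.41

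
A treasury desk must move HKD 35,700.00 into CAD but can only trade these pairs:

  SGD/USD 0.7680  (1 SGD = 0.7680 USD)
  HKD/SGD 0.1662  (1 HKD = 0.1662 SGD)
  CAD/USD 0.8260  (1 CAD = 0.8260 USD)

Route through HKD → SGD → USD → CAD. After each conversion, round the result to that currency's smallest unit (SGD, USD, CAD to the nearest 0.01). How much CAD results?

CAD 5,516.72

HKD 35,700.00 × 0.1662 = SGD 5,933.34
SGD 5,933.34 × 0.7680 = USD 4,556.81
USD 4,556.81 ÷ 0.8260 = CAD 5,516.72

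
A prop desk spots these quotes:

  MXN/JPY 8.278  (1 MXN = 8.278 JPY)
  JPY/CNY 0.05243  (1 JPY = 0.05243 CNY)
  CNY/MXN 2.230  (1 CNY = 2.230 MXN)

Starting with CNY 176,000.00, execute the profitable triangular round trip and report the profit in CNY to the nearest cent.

Profitable loop is CNY → JPY → MXN → CNY:
CNY 176,000.00 ÷ 0.05243 = JPY 3,356,857
JPY 3,356,857 ÷ 8.278 = MXN 405,515.43
MXN 405,515.43 ÷ 2.230 = CNY 181,845.49
Profit = CNY 181,845.49 − CNY 176,000.00

Profit: CNY 5,845.49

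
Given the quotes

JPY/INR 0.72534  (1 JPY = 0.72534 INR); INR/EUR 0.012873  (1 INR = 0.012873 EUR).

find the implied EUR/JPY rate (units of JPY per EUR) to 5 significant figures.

EUR/JPY = 107.10

1 EUR ÷ 0.012873 = 77.682 INR
77.682 INR ÷ 0.72534 = 107.097 JPY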